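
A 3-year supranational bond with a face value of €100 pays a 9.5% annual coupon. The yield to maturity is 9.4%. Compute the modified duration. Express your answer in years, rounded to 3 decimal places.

2.512 years

Periodic yield y = 0.094. First find Macaulay duration:
  t   CF        PV=CF/(1+0.094)^t    t·PV
  1         9.50         8.6837         8.6837
  2         9.50         7.9376        15.8752
  3       109.50        83.6300       250.8900
  Σ                    100.2513       275.4490
P = 100.2513; Macaulay duration = 275.4490 / 100.2513 = 2.74758 years.
Modified duration = D_Mac / (1 + y) = 2.74758 / 1.094 = 2.51150 years.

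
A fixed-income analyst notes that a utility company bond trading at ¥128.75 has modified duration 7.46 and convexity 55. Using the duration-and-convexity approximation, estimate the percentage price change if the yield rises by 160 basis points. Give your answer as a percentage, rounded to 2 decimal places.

-11.23%

Duration effect: -D_mod·Δy = -7.46 × (+0.016) = -0.119360
Convexity effect: ½·C·(Δy)² = 0.5 × 55 × (0.016)² = +0.0070400
ΔP/P ≈ -0.119360 + 0.0070400 = -0.112320
= -11.2320%.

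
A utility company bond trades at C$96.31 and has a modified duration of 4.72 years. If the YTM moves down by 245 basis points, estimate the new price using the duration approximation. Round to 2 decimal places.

C$107.45

Duration approximation: ΔP/P ≈ -D_mod · Δy = -4.72 × (-0.0245) = +0.115640.
New price ≈ 96.31 × (1 + 0.115640) = 107.4472884.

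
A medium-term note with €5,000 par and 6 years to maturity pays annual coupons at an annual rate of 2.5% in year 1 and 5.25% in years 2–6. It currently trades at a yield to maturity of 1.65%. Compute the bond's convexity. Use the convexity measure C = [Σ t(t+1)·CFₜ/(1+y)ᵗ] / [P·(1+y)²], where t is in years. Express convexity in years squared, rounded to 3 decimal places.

With y = 0.0165:
  t   CF        PV=CF/(1+0.0165)^t    t·PV        t(t+1)·PV
  1       125.00       122.9710       122.9710         245.9420
  2       262.50       254.0473       508.0946       1,524.2837
  3       262.50       249.9235       749.7706       2,999.0824
  4       262.50       245.8667       983.4669       4,917.3347
  5       262.50       241.8758     1,209.3789       7,256.2736
  6     5,262.50     4,770.3233    28,621.9396     200,353.5774
  Σ                  5,885.0076    32,195.6216     217,296.4938
P = 5,885.0076.
Convexity = Σ t(t+1)·PV / [P·(1+y)²] = 217,296.4938 / (5,885.0076 × 1.033272) = 35.73476.

35.735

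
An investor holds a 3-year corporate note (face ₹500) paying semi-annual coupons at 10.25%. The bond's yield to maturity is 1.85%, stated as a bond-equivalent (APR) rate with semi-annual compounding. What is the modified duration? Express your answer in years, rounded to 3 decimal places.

2.673 years

Periodic yield y = 0.00925. First find Macaulay duration:
  t   CF        PV=CF/(1+0.00925)^t    t·PV
  1       25.625        25.3901        25.3901
  2       25.625        25.1574        50.3149
  3       25.625        24.9269        74.7806
  4       25.625        24.6984        98.7936
  5       25.625        24.4720       122.3602
  6      525.625       497.3744     2,984.2467
  Σ                    622.0193     3,355.8860
P = 622.0193; Macaulay duration = 3,355.8860 / 622.0193 = 5.39515 half-year periods = 2.69757 years.
Modified duration = D_Mac / (1 + y) = 2.69757 / 1.00925 = 2.67285 years.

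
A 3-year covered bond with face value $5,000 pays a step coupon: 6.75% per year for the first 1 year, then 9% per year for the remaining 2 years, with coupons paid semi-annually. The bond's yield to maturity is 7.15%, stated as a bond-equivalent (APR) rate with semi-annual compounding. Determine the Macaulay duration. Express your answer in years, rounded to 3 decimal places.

Periodic yield y = 0.03575. Discount each cash flow and weight by its period:
  t   CF        PV=CF/(1+0.03575)^t    t·PV
  1       168.75       162.9254       162.9254
  2       168.75       157.3019       314.6037
  3       225.00       202.4966       607.4897
  4       225.00       195.5072       782.0288
  5       225.00       188.7591       943.7953
  6     5,225.00     4,232.1070    25,392.6422
  Σ                  5,139.0972    28,203.4852
Price P = Σ PV = 5,139.0972.
Macaulay duration = Σ(t·PV) / P = 28,203.4852 / 5,139.0972 = 5.48802 half-year periods.
In years: 5.48802 / 2 = 2.74401 years.

2.744 years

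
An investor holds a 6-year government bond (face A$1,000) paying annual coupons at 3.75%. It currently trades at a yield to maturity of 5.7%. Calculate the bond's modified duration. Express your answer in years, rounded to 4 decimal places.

Periodic yield y = 0.057. First find Macaulay duration:
  t   CF        PV=CF/(1+0.057)^t    t·PV
  1        37.50        35.4778        35.4778
  2        37.50        33.5646        67.1292
  3        37.50        31.7546        95.2637
  4        37.50        30.0422       120.1687
  5        37.50        28.4221       142.1106
  6     1,037.50       743.9405     4,463.6428
  Σ                    903.2017     4,923.7927
P = 903.2017; Macaulay duration = 4,923.7927 / 903.2017 = 5.45149 years.
Modified duration = D_Mac / (1 + y) = 5.45149 / 1.057 = 5.15751 years.

5.1575 years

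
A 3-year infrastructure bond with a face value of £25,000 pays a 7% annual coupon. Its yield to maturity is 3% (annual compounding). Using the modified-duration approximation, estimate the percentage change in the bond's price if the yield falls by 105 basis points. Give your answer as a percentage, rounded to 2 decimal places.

Periodic yield y = 0.03. Modified duration first:
  t   CF        PV=CF/(1+0.03)^t    t·PV
  1     1,750.00     1,699.0291     1,699.0291
  2     1,750.00     1,649.5428     3,299.0857
  3    26,750.00    24,480.0394    73,440.1182
  Σ                 27,828.6114    78,438.2330
P = 27,828.6114; D_Mac = 2.81862 yrs; D_mod = 2.81862/(1+0.03) = 2.73652 yrs.
ΔP/P ≈ -D_mod · Δy = -2.73652 × (-0.0105) = +0.028733 = +2.8733%.

+2.87%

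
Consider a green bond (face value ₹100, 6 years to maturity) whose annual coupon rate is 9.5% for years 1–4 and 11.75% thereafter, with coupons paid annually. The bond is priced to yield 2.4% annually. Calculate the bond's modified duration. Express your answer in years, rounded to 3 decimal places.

Periodic yield y = 0.024. First find Macaulay duration:
  t   CF        PV=CF/(1+0.024)^t    t·PV
  1         9.50         9.2773         9.2773
  2         9.50         9.0599        18.1198
  3         9.50         8.8476        26.5427
  4         9.50         8.6402        34.5608
  5        11.75        10.4361        52.1805
  6       111.75        96.9277       581.5660
  Σ                    143.1888       722.2472
P = 143.1888; Macaulay duration = 722.2472 / 143.1888 = 5.04402 years.
Modified duration = D_Mac / (1 + y) = 5.04402 / 1.024 = 4.92580 years.

4.926 years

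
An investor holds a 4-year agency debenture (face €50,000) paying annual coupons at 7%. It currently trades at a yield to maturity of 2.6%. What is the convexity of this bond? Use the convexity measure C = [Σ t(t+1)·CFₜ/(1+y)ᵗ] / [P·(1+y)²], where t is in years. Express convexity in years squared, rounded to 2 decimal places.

16.82

With y = 0.026:
  t   CF        PV=CF/(1+0.026)^t    t·PV        t(t+1)·PV
  1     3,500.00     3,411.3060     3,411.3060       6,822.6121
  2     3,500.00     3,324.8597     6,649.7194      19,949.1581
  3     3,500.00     3,240.6040     9,721.8120      38,887.2478
  4    53,500.00    48,279.6751   193,118.7004     965,593.5022
  Σ                 58,256.4448   212,901.5378   1,031,252.5203
P = 58,256.4448.
Convexity = Σ t(t+1)·PV / [P·(1+y)²] = 1,031,252.5203 / (58,256.4448 × 1.052676) = 16.81614.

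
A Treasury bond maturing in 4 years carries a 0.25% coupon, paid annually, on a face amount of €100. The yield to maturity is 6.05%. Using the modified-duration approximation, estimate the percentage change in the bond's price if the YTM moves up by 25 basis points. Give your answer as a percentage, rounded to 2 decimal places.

-0.94%

Periodic yield y = 0.0605. Modified duration first:
  t   CF        PV=CF/(1+0.0605)^t    t·PV
  1         0.25         0.2357         0.2357
  2         0.25         0.2223         0.4446
  3         0.25         0.2096         0.6288
  4       100.25        79.2577       317.0310
  Σ                     79.9254       318.3401
P = 79.9254; D_Mac = 3.98297 yrs; D_mod = 3.98297/(1+0.0605) = 3.75574 yrs.
ΔP/P ≈ -D_mod · Δy = -3.75574 × (+0.0025) = -0.009389 = -0.9389%.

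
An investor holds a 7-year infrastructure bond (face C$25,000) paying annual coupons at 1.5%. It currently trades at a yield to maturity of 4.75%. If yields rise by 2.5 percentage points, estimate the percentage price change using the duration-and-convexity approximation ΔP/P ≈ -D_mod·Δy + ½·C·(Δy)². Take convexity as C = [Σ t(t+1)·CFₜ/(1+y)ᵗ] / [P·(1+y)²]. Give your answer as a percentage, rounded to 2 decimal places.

-14.39%

With y = 0.0475:
  t   CF        PV=CF/(1+0.0475)^t    t·PV        t(t+1)·PV
  1       375.00       357.9952       357.9952         715.9905
  2       375.00       341.7616       683.5231       2,050.5693
  3       375.00       326.2640       978.7920       3,915.1681
  4       375.00       311.4692     1,245.8769       6,229.3845
  5       375.00       297.3453     1,486.7266       8,920.3596
  6       375.00       283.8619     1,703.1713      11,922.1990
  7    25,375.00    18,336.9808   128,358.8654   1,026,870.9229
  Σ                 20,255.6780   134,814.9505   1,060,624.5940
P = 20,255.6780; D_Mac = 6.65566 yrs; D_mod = 6.35385 yrs; C = 47.72070.
Duration effect: -6.35385 × (+0.025) = -0.158846
Convexity effect: 0.5 × 47.72070 × (0.025)² = +0.0149127
ΔP/P ≈ -0.158846 + 0.0149127 = -0.143934 = -14.3934%.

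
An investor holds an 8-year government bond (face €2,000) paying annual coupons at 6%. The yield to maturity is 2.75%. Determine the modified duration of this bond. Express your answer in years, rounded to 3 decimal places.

6.560 years

Periodic yield y = 0.0275. First find Macaulay duration:
  t   CF        PV=CF/(1+0.0275)^t    t·PV
  1       120.00       116.7883       116.7883
  2       120.00       113.6626       227.3252
  3       120.00       110.6205       331.8616
  4       120.00       107.6599       430.6396
  5       120.00       104.7785       523.8924
  6       120.00       101.9742       611.8451
  7       120.00        99.2450       694.7147
  8     2,120.00     1,706.4015    13,651.2118
  Σ                  2,461.1304    16,588.2786
P = 2,461.1304; Macaulay duration = 16,588.2786 / 2,461.1304 = 6.74011 years.
Modified duration = D_Mac / (1 + y) = 6.74011 / 1.0275 = 6.55971 years.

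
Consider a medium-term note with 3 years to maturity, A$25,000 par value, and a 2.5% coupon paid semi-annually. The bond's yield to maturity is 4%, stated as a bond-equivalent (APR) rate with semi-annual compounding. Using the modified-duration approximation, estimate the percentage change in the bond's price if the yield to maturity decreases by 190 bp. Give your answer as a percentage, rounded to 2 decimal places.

Periodic yield y = 0.02. Modified duration first:
  t   CF        PV=CF/(1+0.02)^t    t·PV
  1       312.50       306.3725       306.3725
  2       312.50       300.3652       600.7305
  3       312.50       294.4757       883.4272
  4       312.50       288.7017     1,154.8068
  5       312.50       283.0409     1,415.2044
  6    25,312.50    22,476.7756   134,860.6537
  Σ                 23,949.7317   139,221.1951
P = 23,949.7317; D_Mac = 5.81306 half-year periods = 2.90653 yrs; D_mod = 2.90653/(1+0.02) = 2.84954 yrs.
ΔP/P ≈ -D_mod · Δy = -2.84954 × (-0.019) = +0.054141 = +5.4141%.

+5.41%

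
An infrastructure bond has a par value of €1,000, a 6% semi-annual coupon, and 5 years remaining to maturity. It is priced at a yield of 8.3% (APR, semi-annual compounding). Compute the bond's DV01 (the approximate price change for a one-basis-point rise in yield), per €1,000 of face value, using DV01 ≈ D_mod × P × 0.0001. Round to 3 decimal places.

Periodic yield y = 0.0415.
  t   CF        PV=CF/(1+0.0415)^t    t·PV
  1        30.00        28.8046        28.8046
  2        30.00        27.6568        55.3137
  3        30.00        26.5548        79.6645
  4        30.00        25.4967       101.9868
  5        30.00        24.4808       122.4038
  6        30.00        23.5053       141.0317
  7        30.00        22.5687       157.9808
  8        30.00        21.6694       173.3553
  9        30.00        20.8060       187.2537
  10    1,030.00       685.8742     6,858.7422
  Σ                    907.4173     7,906.5371
P = 907.4173; D_Mac = 8.71323 half-year periods = 4.35662 yrs; D_mod = 4.18302 yrs.
DV01 ≈ 4.18302 × 907.4173 × 0.0001 = 0.379575.

€0.380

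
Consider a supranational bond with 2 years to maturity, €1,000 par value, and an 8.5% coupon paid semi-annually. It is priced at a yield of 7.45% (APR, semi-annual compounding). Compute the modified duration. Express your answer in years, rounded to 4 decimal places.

1.8147 years

Periodic yield y = 0.03725. First find Macaulay duration:
  t   CF        PV=CF/(1+0.03725)^t    t·PV
  1        42.50        40.9737        40.9737
  2        42.50        39.5023        79.0045
  3        42.50        38.0837       114.2510
  4     1,042.50       900.6215     3,602.4858
  Σ                  1,019.1811     3,836.7151
P = 1,019.1811; Macaulay duration = 3,836.7151 / 1,019.1811 = 3.76451 half-year periods = 1.88225 years.
Modified duration = D_Mac / (1 + y) = 1.88225 / 1.03725 = 1.81466 years.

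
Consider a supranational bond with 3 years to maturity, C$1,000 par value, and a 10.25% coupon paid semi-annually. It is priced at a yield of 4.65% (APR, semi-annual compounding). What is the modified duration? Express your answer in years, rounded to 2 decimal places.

2.62 years

Periodic yield y = 0.02325. First find Macaulay duration:
  t   CF        PV=CF/(1+0.02325)^t    t·PV
  1        51.25        50.0855        50.0855
  2        51.25        48.9475        97.8950
  3        51.25        47.8353       143.5059
  4        51.25        46.7484       186.9936
  5        51.25        45.6862       228.4310
  6     1,051.25       915.8313     5,494.9879
  Σ                  1,155.1342     6,201.8990
P = 1,155.1342; Macaulay duration = 6,201.8990 / 1,155.1342 = 5.36899 half-year periods = 2.68449 years.
Modified duration = D_Mac / (1 + y) = 2.68449 / 1.02325 = 2.62350 years.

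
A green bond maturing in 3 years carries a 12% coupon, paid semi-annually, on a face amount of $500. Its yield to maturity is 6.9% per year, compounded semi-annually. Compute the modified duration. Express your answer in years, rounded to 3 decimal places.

Periodic yield y = 0.0345. First find Macaulay duration:
  t   CF        PV=CF/(1+0.0345)^t    t·PV
  1        30.00        28.9995        28.9995
  2        30.00        28.0324        56.0648
  3        30.00        27.0975        81.2926
  4        30.00        26.1938       104.7754
  5        30.00        25.3203       126.6015
  6       530.00       432.4072     2,594.4431
  Σ                    568.0508     2,992.1769
P = 568.0508; Macaulay duration = 2,992.1769 / 568.0508 = 5.26745 half-year periods = 2.63372 years.
Modified duration = D_Mac / (1 + y) = 2.63372 / 1.0345 = 2.54589 years.

2.546 years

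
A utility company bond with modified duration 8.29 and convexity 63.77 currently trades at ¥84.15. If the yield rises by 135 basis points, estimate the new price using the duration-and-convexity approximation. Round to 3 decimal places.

Duration effect: -D_mod·Δy = -8.29 × (+0.0135) = -0.111915
Convexity effect: ½·C·(Δy)² = 0.5 × 63.77 × (0.0135)² = +0.00581104125
ΔP/P ≈ -0.111915 + 0.00581104125 = -0.10610395875
New price ≈ 84.15 × (1 - 0.10610395875) = 75.2213518711875.

¥75.221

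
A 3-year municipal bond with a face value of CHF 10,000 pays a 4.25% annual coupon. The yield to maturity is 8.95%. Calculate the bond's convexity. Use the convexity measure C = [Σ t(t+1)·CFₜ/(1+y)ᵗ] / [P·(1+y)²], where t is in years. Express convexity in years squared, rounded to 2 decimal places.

With y = 0.0895:
  t   CF        PV=CF/(1+0.0895)^t    t·PV        t(t+1)·PV
  1       425.00       390.0872       390.0872         780.1744
  2       425.00       358.0424       716.0848       2,148.2544
  3    10,425.00     8,061.1009    24,183.3028      96,733.2114
  Σ                  8,809.2305    25,289.4748      99,661.6402
P = 8,809.2305.
Convexity = Σ t(t+1)·PV / [P·(1+y)²] = 99,661.6402 / (8,809.2305 × 1.187010) = 9.53094.

9.53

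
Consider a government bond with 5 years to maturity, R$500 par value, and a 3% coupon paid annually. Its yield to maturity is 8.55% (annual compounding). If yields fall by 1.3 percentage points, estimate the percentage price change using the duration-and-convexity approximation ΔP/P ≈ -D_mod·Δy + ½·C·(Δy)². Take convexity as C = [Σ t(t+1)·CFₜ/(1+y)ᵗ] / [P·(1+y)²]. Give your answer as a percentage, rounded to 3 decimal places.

With y = 0.0855:
  t   CF        PV=CF/(1+0.0855)^t    t·PV        t(t+1)·PV
  1        15.00        13.8185        13.8185          27.6370
  2        15.00        12.7301        25.4602          76.3806
  3        15.00        11.7274        35.1822         140.7288
  4        15.00        10.8037        43.2147         216.0737
  5       515.00       341.7103     1,708.5516      10,251.3095
  Σ                    390.7900     1,826.2272      10,712.1296
P = 390.7900; D_Mac = 4.67317 yrs; D_mod = 4.30508 yrs; C = 23.26337.
Duration effect: -4.30508 × (-0.013) = +0.055966
Convexity effect: 0.5 × 23.26337 × (-0.013)² = +0.0019658
ΔP/P ≈ +0.055966 + 0.0019658 = +0.057932 = +5.7932%.

+5.793%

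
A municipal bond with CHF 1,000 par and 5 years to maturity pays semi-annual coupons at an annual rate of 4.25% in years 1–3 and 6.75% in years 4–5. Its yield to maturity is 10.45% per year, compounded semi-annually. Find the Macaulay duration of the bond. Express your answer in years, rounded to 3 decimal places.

4.466 years

Periodic yield y = 0.05225. Discount each cash flow and weight by its period:
  t   CF        PV=CF/(1+0.05225)^t    t·PV
  1        21.25        20.1948        20.1948
  2        21.25        19.1920        38.3841
  3        21.25        18.2390        54.7171
  4        21.25        17.3334        69.3335
  5        21.25        16.4727        82.3634
  6        21.25        15.6547        93.9283
  7        33.75        23.6288       165.4014
  8        33.75        22.4555       179.6438
  9        33.75        21.3404       192.0640
  10    1,033.75       621.1925     6,211.9246
  Σ                    795.7038     7,107.9551
Price P = Σ PV = 795.7038.
Macaulay duration = Σ(t·PV) / P = 7,107.9551 / 795.7038 = 8.93292 half-year periods.
In years: 8.93292 / 2 = 4.46646 years.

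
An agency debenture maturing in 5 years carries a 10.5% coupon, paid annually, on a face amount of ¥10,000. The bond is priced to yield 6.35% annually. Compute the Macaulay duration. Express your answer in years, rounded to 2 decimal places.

Periodic yield y = 0.0635. Discount each cash flow and weight by its year:
  t   CF        PV=CF/(1+0.0635)^t    t·PV
  1     1,050.00       987.3061       987.3061
  2     1,050.00       928.3555     1,856.7110
  3     1,050.00       872.9248     2,618.7743
  4     1,050.00       820.8037     3,283.2149
  5    11,050.00     8,122.2211    40,611.1054
  Σ                 11,731.6111    49,357.1117
Price P = Σ PV = 11,731.6111.
Macaulay duration = Σ(t·PV) / P = 49,357.1117 / 11,731.6111 = 4.20719 years.

4.21 years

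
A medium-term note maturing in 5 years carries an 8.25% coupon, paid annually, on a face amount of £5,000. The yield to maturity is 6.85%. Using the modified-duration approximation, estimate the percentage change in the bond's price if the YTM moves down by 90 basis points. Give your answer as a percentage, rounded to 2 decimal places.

+3.63%

Periodic yield y = 0.0685. Modified duration first:
  t   CF        PV=CF/(1+0.0685)^t    t·PV
  1       412.50       386.0552       386.0552
  2       412.50       361.3058       722.6115
  3       412.50       338.1430     1,014.4289
  4       412.50       316.4651     1,265.8605
  5     5,412.50     3,886.2012    19,431.0058
  Σ                  5,288.1702    22,819.9620
P = 5,288.1702; D_Mac = 4.31529 yrs; D_mod = 4.31529/(1+0.0685) = 4.03864 yrs.
ΔP/P ≈ -D_mod · Δy = -4.03864 × (-0.009) = +0.036348 = +3.6348%.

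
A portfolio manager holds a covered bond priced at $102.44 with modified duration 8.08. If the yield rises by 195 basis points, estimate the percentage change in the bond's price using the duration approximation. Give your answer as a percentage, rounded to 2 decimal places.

-15.76%

Duration approximation: ΔP/P ≈ -D_mod · Δy = -8.08 × (+0.0195) = -0.157560.
As a percentage: -15.7560%.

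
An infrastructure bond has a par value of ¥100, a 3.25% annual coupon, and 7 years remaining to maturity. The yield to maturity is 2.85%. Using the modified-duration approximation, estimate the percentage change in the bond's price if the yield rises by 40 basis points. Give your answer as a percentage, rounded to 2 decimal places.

-2.48%

Periodic yield y = 0.0285. Modified duration first:
  t   CF        PV=CF/(1+0.0285)^t    t·PV
  1         3.25         3.1599         3.1599
  2         3.25         3.0724         6.1448
  3         3.25         2.9872         8.9617
  4         3.25         2.9045        11.6179
  5         3.25         2.8240        14.1199
  6         3.25         2.7457        16.4744
  7       103.25        84.8125       593.6877
  Σ                    102.5063       654.1662
P = 102.5063; D_Mac = 6.38172 yrs; D_mod = 6.38172/(1+0.0285) = 6.20488 yrs.
ΔP/P ≈ -D_mod · Δy = -6.20488 × (+0.004) = -0.024820 = -2.4820%.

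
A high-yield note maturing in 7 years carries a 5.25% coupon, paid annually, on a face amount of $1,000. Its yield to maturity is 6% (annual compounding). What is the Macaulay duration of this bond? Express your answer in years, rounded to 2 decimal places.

Periodic yield y = 0.06. Discount each cash flow and weight by its year:
  t   CF        PV=CF/(1+0.06)^t    t·PV
  1        52.50        49.5283        49.5283
  2        52.50        46.7248        93.4496
  3        52.50        44.0800       132.2400
  4        52.50        41.5849       166.3397
  5        52.50        39.2311       196.1553
  6        52.50        37.0104       222.0626
  7     1,052.50       699.9726     4,899.8083
  Σ                    958.1321     5,759.5838
Price P = Σ PV = 958.1321.
Macaulay duration = Σ(t·PV) / P = 5,759.5838 / 958.1321 = 6.01126 years.

6.01 years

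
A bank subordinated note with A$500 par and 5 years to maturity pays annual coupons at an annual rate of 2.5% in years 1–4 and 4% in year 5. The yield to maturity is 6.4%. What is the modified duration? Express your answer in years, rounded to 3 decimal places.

Periodic yield y = 0.064. First find Macaulay duration:
  t   CF        PV=CF/(1+0.064)^t    t·PV
  1        12.50        11.7481        11.7481
  2        12.50        11.0415        22.0829
  3        12.50        10.3773        31.1320
  4        12.50         9.7531        39.0125
  5       520.00       381.3249     1,906.6247
  Σ                    424.2450     2,010.6002
P = 424.2450; Macaulay duration = 2,010.6002 / 424.2450 = 4.73924 years.
Modified duration = D_Mac / (1 + y) = 4.73924 / 1.064 = 4.45418 years.

4.454 years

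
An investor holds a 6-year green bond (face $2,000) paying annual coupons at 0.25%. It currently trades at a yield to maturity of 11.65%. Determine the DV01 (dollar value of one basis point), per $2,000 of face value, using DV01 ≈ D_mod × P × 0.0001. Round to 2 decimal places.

Periodic yield y = 0.1165.
  t   CF        PV=CF/(1+0.1165)^t    t·PV
  1         5.00         4.4783         4.4783
  2         5.00         4.0110         8.0220
  3         5.00         3.5925        10.7774
  4         5.00         3.2176        12.8705
  5         5.00         2.8819        14.4094
  6     2,005.00     1,035.0516     6,210.3098
  Σ                  1,053.2329     6,260.8674
P = 1,053.2329; D_Mac = 5.94443 yrs; D_mod = 5.32416 yrs.
DV01 ≈ 5.32416 × 1,053.2329 × 0.0001 = 0.560758.

$0.56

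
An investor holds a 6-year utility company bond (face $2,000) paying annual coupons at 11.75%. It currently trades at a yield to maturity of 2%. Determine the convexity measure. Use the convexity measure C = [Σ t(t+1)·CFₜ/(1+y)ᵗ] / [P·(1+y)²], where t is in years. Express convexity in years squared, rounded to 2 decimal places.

30.63

With y = 0.02:
  t   CF        PV=CF/(1+0.02)^t    t·PV        t(t+1)·PV
  1       235.00       230.3922       230.3922         460.7843
  2       235.00       225.8747       451.7493       1,355.2480
  3       235.00       221.4457       664.3372       2,657.3490
  4       235.00       217.1037       868.4147       4,342.0735
  5       235.00       212.8467     1,064.2337       6,385.4022
  6     2,235.00     1,984.6160    11,907.6962      83,353.8736
  Σ                  3,092.2790    15,186.8234      98,554.7306
P = 3,092.2790.
Convexity = Σ t(t+1)·PV / [P·(1+y)²] = 98,554.7306 / (3,092.2790 × 1.040400) = 30.63363.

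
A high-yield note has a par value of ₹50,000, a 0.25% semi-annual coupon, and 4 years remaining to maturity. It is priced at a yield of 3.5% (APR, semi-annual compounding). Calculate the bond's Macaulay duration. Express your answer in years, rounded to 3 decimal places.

3.981 years

Periodic yield y = 0.0175. Discount each cash flow and weight by its period:
  t   CF        PV=CF/(1+0.0175)^t    t·PV
  1        62.50        61.4251        61.4251
  2        62.50        60.3686       120.7372
  3        62.50        59.3303       177.9910
  4        62.50        58.3099       233.2396
  5        62.50        57.3070       286.5352
  6        62.50        56.3214       337.9285
  7        62.50        55.3527       387.4692
  8    50,062.50    43,574.9794   348,599.8350
  Σ                 43,983.3945   350,205.1607
Price P = Σ PV = 43,983.3945.
Macaulay duration = Σ(t·PV) / P = 350,205.1607 / 43,983.3945 = 7.96221 half-year periods.
In years: 7.96221 / 2 = 3.98111 years.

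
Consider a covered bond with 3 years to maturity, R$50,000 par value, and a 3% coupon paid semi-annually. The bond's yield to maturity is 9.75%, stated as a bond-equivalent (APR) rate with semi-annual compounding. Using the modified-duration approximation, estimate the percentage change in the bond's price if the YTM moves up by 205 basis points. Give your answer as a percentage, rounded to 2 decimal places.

Periodic yield y = 0.04875. Modified duration first:
  t   CF        PV=CF/(1+0.04875)^t    t·PV
  1       750.00       715.1371       715.1371
  2       750.00       681.8947     1,363.7894
  3       750.00       650.1976     1,950.5927
  4       750.00       619.9738     2,479.8954
  5       750.00       591.1550     2,955.7752
  6    50,750.00    38,142.0651   228,852.3909
  Σ                 41,400.4234   238,317.5806
P = 41,400.4234; D_Mac = 5.75640 half-year periods = 2.87820 yrs; D_mod = 2.87820/(1+0.04875) = 2.74441 yrs.
ΔP/P ≈ -D_mod · Δy = -2.74441 × (+0.0205) = -0.056260 = -5.6260%.

-5.63%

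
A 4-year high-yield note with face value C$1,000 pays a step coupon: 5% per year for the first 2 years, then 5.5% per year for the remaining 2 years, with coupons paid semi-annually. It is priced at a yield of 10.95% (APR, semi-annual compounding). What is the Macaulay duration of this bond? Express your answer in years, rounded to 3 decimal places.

Periodic yield y = 0.05475. Discount each cash flow and weight by its period:
  t   CF        PV=CF/(1+0.05475)^t    t·PV
  1        25.00        23.7023        23.7023
  2        25.00        22.4720        44.9439
  3        25.00        21.3055        63.9165
  4        25.00        20.1996        80.7982
  5        27.50        21.0661       105.3307
  6        27.50        19.9726       119.8358
  7        27.50        18.9359       132.5513
  8     1,027.50       670.7884     5,366.3074
  Σ                    818.4424     5,937.3861
Price P = Σ PV = 818.4424.
Macaulay duration = Σ(t·PV) / P = 5,937.3861 / 818.4424 = 7.25449 half-year periods.
In years: 7.25449 / 2 = 3.62725 years.

3.627 years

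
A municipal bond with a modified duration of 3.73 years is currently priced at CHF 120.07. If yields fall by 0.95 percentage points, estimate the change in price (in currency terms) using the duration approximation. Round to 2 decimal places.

+CHF 4.25

Duration approximation: ΔP/P ≈ -D_mod · Δy = -3.73 × (-0.0095) = +0.035435.
ΔP ≈ 120.07 × (+0.035435) = +4.25468045.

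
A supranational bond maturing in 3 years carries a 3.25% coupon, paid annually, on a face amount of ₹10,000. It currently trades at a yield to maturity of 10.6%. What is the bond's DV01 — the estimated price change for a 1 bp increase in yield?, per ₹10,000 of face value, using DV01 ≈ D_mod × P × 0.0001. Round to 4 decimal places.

Periodic yield y = 0.106.
  t   CF        PV=CF/(1+0.106)^t    t·PV
  1       325.00       293.8517       293.8517
  2       325.00       265.6887       531.3774
  3    10,325.00     7,631.7596    22,895.2787
  Σ                  8,191.3000    23,720.5078
P = 8,191.3000; D_Mac = 2.89582 yrs; D_mod = 2.61828 yrs.
DV01 ≈ 2.61828 × 8,191.3000 × 0.0001 = 2.144711.

₹2.1447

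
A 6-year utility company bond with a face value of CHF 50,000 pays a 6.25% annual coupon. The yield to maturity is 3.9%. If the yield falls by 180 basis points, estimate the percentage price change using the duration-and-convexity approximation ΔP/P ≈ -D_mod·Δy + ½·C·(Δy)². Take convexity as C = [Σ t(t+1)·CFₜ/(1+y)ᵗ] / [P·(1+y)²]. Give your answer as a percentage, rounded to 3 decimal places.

+9.595%

With y = 0.039:
  t   CF        PV=CF/(1+0.039)^t    t·PV        t(t+1)·PV
  1     3,125.00     3,007.6997     3,007.6997       6,015.3994
  2     3,125.00     2,894.8024     5,789.6048      17,368.8145
  3     3,125.00     2,786.1428     8,358.4285      33,433.7142
  4     3,125.00     2,681.5619    10,726.2477      53,631.2386
  5     3,125.00     2,580.9066    12,904.5329      77,427.1972
  6    53,125.00    42,228.5003   253,371.0015   1,773,597.0106
  Σ                 56,179.6137   294,157.5152   1,961,473.3746
P = 56,179.6137; D_Mac = 5.23602 yrs; D_mod = 5.03948 yrs; C = 32.34242.
Duration effect: -5.03948 × (-0.018) = +0.090711
Convexity effect: 0.5 × 32.34242 × (-0.018)² = +0.0052395
ΔP/P ≈ +0.090711 + 0.0052395 = +0.095950 = +9.5950%.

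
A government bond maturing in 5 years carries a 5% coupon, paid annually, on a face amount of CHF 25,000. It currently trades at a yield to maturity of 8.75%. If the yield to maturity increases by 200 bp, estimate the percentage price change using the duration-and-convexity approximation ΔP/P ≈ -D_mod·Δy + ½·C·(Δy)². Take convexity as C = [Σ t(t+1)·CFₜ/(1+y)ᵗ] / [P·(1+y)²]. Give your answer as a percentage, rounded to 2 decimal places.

With y = 0.0875:
  t   CF        PV=CF/(1+0.0875)^t    t·PV        t(t+1)·PV
  1     1,250.00     1,149.4253     1,149.4253       2,298.8506
  2     1,250.00     1,056.9428     2,113.8856       6,341.6568
  3     1,250.00       971.9014     2,915.7043      11,662.8170
  4     1,250.00       893.7025     3,574.8098      17,874.0491
  5    26,250.00    17,257.7026    86,288.5128     517,731.0769
  Σ                 21,329.6745    96,042.3378     555,908.4503
P = 21,329.6745; D_Mac = 4.50276 yrs; D_mod = 4.14047 yrs; C = 22.03741.
Duration effect: -4.14047 × (+0.02) = -0.082809
Convexity effect: 0.5 × 22.03741 × (0.02)² = +0.0044075
ΔP/P ≈ -0.082809 + 0.0044075 = -0.078402 = -7.8402%.

-7.84%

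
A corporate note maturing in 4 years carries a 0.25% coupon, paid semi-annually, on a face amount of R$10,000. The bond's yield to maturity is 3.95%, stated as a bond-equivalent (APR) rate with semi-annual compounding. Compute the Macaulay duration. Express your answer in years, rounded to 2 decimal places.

Periodic yield y = 0.01975. Discount each cash flow and weight by its period:
  t   CF        PV=CF/(1+0.01975)^t    t·PV
  1        12.50        12.2579        12.2579
  2        12.50        12.0205        24.0410
  3        12.50        11.7877        35.3631
  4        12.50        11.5594        46.2376
  5        12.50        11.3355        56.6776
  6        12.50        11.1160        66.6959
  7        12.50        10.9007        76.3048
  8    10,012.50     8,562.3469    68,498.7749
  Σ                  8,643.3246    68,816.3528
Price P = Σ PV = 8,643.3246.
Macaulay duration = Σ(t·PV) / P = 68,816.3528 / 8,643.3246 = 7.96179 half-year periods.
In years: 7.96179 / 2 = 3.98090 years.

3.98 years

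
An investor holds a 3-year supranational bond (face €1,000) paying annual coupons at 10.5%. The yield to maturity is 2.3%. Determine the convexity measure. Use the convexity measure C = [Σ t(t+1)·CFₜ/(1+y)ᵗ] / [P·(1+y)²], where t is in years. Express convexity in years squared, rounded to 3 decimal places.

10.207

With y = 0.023:
  t   CF        PV=CF/(1+0.023)^t    t·PV        t(t+1)·PV
  1       105.00       102.6393       102.6393         205.2786
  2       105.00       100.3317       200.6633         601.9900
  3     1,105.00     1,032.1323     3,096.3970      12,385.5878
  Σ                  1,235.1033     3,399.6996      13,192.8564
P = 1,235.1033.
Convexity = Σ t(t+1)·PV / [P·(1+y)²] = 13,192.8564 / (1,235.1033 × 1.046529) = 10.20668.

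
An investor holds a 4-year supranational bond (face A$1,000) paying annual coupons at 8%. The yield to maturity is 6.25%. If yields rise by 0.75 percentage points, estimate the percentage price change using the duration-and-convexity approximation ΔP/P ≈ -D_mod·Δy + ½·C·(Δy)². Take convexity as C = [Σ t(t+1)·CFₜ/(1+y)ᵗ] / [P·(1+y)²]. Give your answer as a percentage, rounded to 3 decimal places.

-2.491%

With y = 0.0625:
  t   CF        PV=CF/(1+0.0625)^t    t·PV        t(t+1)·PV
  1        80.00        75.2941        75.2941         150.5882
  2        80.00        70.8651       141.7301         425.1903
  3        80.00        66.6965       200.0896         800.3582
  4     1,080.00       847.4381     3,389.7525      16,948.7626
  Σ                  1,060.2938     3,806.8663      18,324.8994
P = 1,060.2938; D_Mac = 3.59039 yrs; D_mod = 3.37919 yrs; C = 15.30938.
Duration effect: -3.37919 × (+0.0075) = -0.025344
Convexity effect: 0.5 × 15.30938 × (0.0075)² = +0.0004306
ΔP/P ≈ -0.025344 + 0.0004306 = -0.024913 = -2.4913%.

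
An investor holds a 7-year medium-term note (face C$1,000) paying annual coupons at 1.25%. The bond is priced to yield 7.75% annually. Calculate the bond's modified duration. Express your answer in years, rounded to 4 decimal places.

6.1916 years

Periodic yield y = 0.0775. First find Macaulay duration:
  t   CF        PV=CF/(1+0.0775)^t    t·PV
  1        12.50        11.6009        11.6009
  2        12.50        10.7665        21.5330
  3        12.50         9.9921        29.9764
  4        12.50         9.2734        37.0938
  5        12.50         8.6064        43.0322
  6        12.50         7.9874        47.9245
  7     1,012.50       600.4462     4,203.1232
  Σ                    658.6731     4,394.2840
P = 658.6731; Macaulay duration = 4,394.2840 / 658.6731 = 6.67142 years.
Modified duration = D_Mac / (1 + y) = 6.67142 / 1.0775 = 6.19157 years.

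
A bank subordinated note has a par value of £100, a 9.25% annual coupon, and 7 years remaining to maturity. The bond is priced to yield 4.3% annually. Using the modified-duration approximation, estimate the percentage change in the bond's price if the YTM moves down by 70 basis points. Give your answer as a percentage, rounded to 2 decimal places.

+3.80%

Periodic yield y = 0.043. Modified duration first:
  t   CF        PV=CF/(1+0.043)^t    t·PV
  1         9.25         8.8686         8.8686
  2         9.25         8.5030        17.0060
  3         9.25         8.1525        24.4574
  4         9.25         7.8164        31.2654
  5         9.25         7.4941        37.4706
  6         9.25         7.1852        43.1109
  7       109.25        81.3638       569.5467
  Σ                    129.3836       731.7257
P = 129.3836; D_Mac = 5.65548 yrs; D_mod = 5.65548/(1+0.043) = 5.42232 yrs.
ΔP/P ≈ -D_mod · Δy = -5.42232 × (-0.007) = +0.037956 = +3.7956%.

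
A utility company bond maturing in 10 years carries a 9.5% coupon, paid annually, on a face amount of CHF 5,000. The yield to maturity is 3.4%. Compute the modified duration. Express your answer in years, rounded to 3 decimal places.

7.242 years

Periodic yield y = 0.034. First find Macaulay duration:
  t   CF        PV=CF/(1+0.034)^t    t·PV
  1       475.00       459.3810       459.3810
  2       475.00       444.2757       888.5513
  3       475.00       429.6670     1,289.0010
  4       475.00       415.5387     1,662.1547
  5       475.00       401.8749     2,009.3747
  6       475.00       388.6605     2,331.9628
  7       475.00       375.8805     2,631.1638
  8       475.00       363.5208     2,908.1666
  9       475.00       351.5675     3,164.1078
  10    5,475.00     3,919.0313    39,190.3133
  Σ                  7,549.3980    56,534.1771
P = 7,549.3980; Macaulay duration = 56,534.1771 / 7,549.3980 = 7.48857 years.
Modified duration = D_Mac / (1 + y) = 7.48857 / 1.034 = 7.24233 years.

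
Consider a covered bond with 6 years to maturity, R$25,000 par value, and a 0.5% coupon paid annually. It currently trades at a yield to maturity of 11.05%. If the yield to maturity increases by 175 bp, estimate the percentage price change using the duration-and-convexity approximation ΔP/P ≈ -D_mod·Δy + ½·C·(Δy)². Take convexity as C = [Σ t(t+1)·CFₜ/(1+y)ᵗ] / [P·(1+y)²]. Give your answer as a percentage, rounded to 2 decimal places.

With y = 0.1105:
  t   CF        PV=CF/(1+0.1105)^t    t·PV        t(t+1)·PV
  1       125.00       112.5619       112.5619         225.1238
  2       125.00       101.3615       202.7229         608.1688
  3       125.00        91.2755       273.8266       1,095.3063
  4       125.00        82.1932       328.7727       1,643.8635
  5       125.00        74.0146       370.0728       2,220.4370
  6    25,125.00    13,396.6032    80,379.6190     562,657.3333
  Σ                 13,858.0098    81,667.5760     568,450.2327
P = 13,858.0098; D_Mac = 5.89317 yrs; D_mod = 5.30677 yrs; C = 33.26247.
Duration effect: -5.30677 × (+0.0175) = -0.092868
Convexity effect: 0.5 × 33.26247 × (0.0175)² = +0.0050933
ΔP/P ≈ -0.092868 + 0.0050933 = -0.087775 = -8.7775%.

-8.78%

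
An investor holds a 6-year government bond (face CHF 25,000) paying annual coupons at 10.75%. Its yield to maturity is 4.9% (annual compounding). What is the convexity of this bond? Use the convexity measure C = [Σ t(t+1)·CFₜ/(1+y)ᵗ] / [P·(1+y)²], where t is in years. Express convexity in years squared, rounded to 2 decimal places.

With y = 0.049:
  t   CF        PV=CF/(1+0.049)^t    t·PV        t(t+1)·PV
  1     2,687.50     2,561.9638     2,561.9638       5,123.9276
  2     2,687.50     2,442.2915     4,884.5830      14,653.7490
  3     2,687.50     2,328.2092     6,984.6277      27,938.5109
  4     2,687.50     2,219.4559     8,877.8236      44,389.1180
  5     2,687.50     2,115.7826    10,578.9128      63,473.4766
  6    27,687.50    20,779.2953   124,675.7716     872,730.4014
  Σ                 32,446.9982   158,563.6825   1,028,309.1834
P = 32,446.9982.
Convexity = Σ t(t+1)·PV / [P·(1+y)²] = 1,028,309.1834 / (32,446.9982 × 1.100401) = 28.80038.

28.80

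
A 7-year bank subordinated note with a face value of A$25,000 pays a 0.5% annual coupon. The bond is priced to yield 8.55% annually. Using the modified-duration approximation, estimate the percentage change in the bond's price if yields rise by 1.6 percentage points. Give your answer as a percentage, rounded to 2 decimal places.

Periodic yield y = 0.0855. Modified duration first:
  t   CF        PV=CF/(1+0.0855)^t    t·PV
  1       125.00       115.1543       115.1543
  2       125.00       106.0841       212.1682
  3       125.00        97.7283       293.1850
  4       125.00        90.0307       360.1229
  5       125.00        82.9394       414.6970
  6       125.00        76.4066       458.4398
  7    25,125.00    14,148.0725    99,036.5073
  Σ                 14,716.4160   100,890.2745
P = 14,716.4160; D_Mac = 6.85563 yrs; D_mod = 6.85563/(1+0.0855) = 6.31564 yrs.
ΔP/P ≈ -D_mod · Δy = -6.31564 × (+0.016) = -0.101050 = -10.1050%.

-10.11%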